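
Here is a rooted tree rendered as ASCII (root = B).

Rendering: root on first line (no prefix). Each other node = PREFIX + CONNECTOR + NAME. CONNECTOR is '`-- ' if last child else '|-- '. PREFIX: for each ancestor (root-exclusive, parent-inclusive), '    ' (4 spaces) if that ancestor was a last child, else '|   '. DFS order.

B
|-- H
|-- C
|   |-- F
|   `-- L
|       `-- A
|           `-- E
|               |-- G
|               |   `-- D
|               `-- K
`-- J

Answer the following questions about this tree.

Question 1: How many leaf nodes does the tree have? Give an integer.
Answer: 5

Derivation:
Leaves (nodes with no children): D, F, H, J, K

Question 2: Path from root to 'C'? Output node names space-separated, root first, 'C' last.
Answer: B C

Derivation:
Walk down from root: B -> C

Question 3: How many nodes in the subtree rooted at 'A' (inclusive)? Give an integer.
Answer: 5

Derivation:
Subtree rooted at A contains: A, D, E, G, K
Count = 5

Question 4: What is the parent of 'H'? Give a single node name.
Answer: B

Derivation:
Scan adjacency: H appears as child of B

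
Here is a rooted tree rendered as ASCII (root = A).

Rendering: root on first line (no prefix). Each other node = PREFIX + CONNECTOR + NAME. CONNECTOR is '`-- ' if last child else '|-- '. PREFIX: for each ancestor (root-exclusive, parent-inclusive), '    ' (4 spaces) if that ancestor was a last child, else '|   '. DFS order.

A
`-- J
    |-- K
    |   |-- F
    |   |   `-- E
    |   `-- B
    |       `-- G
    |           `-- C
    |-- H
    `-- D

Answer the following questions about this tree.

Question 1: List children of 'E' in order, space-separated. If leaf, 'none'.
Node E's children (from adjacency): (leaf)

Answer: none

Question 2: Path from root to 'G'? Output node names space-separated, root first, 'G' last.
Walk down from root: A -> J -> K -> B -> G

Answer: A J K B G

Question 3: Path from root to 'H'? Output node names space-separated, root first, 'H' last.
Answer: A J H

Derivation:
Walk down from root: A -> J -> H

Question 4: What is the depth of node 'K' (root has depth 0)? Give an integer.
Path from root to K: A -> J -> K
Depth = number of edges = 2

Answer: 2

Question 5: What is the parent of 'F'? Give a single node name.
Scan adjacency: F appears as child of K

Answer: K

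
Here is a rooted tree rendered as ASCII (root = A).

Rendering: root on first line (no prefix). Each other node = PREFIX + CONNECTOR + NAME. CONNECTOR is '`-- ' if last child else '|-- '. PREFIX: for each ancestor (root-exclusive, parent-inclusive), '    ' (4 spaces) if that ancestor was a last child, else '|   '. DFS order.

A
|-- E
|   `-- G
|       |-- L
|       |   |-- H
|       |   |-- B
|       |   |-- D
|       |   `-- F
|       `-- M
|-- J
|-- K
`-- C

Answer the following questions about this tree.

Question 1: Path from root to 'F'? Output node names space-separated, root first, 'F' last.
Answer: A E G L F

Derivation:
Walk down from root: A -> E -> G -> L -> F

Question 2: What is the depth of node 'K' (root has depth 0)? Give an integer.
Answer: 1

Derivation:
Path from root to K: A -> K
Depth = number of edges = 1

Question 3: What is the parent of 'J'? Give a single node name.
Scan adjacency: J appears as child of A

Answer: A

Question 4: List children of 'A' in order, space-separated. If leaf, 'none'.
Answer: E J K C

Derivation:
Node A's children (from adjacency): E, J, K, C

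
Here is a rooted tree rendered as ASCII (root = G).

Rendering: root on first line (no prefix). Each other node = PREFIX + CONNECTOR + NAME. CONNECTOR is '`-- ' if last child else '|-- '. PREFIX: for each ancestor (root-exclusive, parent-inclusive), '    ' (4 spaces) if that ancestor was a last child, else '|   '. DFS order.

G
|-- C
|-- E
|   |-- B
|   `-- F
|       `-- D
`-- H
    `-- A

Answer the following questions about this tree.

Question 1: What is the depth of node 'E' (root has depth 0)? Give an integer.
Answer: 1

Derivation:
Path from root to E: G -> E
Depth = number of edges = 1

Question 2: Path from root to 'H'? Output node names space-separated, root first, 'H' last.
Answer: G H

Derivation:
Walk down from root: G -> H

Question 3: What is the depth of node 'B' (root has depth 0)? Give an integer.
Path from root to B: G -> E -> B
Depth = number of edges = 2

Answer: 2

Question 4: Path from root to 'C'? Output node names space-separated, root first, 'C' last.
Answer: G C

Derivation:
Walk down from root: G -> C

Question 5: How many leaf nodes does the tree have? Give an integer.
Answer: 4

Derivation:
Leaves (nodes with no children): A, B, C, D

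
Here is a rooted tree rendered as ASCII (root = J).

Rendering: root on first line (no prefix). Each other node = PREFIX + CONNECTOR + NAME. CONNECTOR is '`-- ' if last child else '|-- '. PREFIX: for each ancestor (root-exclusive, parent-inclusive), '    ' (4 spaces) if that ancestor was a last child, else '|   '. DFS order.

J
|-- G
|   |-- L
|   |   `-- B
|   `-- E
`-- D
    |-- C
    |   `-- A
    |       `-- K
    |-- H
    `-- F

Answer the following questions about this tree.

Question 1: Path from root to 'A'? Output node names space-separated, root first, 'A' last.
Answer: J D C A

Derivation:
Walk down from root: J -> D -> C -> A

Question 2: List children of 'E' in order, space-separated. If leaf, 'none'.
Node E's children (from adjacency): (leaf)

Answer: none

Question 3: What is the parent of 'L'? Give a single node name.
Scan adjacency: L appears as child of G

Answer: G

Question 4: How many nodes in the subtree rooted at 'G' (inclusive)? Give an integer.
Answer: 4

Derivation:
Subtree rooted at G contains: B, E, G, L
Count = 4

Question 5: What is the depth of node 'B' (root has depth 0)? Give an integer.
Answer: 3

Derivation:
Path from root to B: J -> G -> L -> B
Depth = number of edges = 3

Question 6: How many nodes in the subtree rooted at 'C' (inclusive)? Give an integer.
Subtree rooted at C contains: A, C, K
Count = 3

Answer: 3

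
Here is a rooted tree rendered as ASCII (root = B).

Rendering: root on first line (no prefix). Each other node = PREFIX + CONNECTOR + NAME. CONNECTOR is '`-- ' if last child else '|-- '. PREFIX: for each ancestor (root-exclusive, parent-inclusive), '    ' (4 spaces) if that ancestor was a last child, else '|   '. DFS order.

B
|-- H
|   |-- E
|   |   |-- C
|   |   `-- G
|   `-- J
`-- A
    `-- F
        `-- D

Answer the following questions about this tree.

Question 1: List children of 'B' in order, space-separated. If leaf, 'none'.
Answer: H A

Derivation:
Node B's children (from adjacency): H, A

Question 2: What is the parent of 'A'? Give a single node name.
Scan adjacency: A appears as child of B

Answer: B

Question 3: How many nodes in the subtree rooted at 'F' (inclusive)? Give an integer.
Answer: 2

Derivation:
Subtree rooted at F contains: D, F
Count = 2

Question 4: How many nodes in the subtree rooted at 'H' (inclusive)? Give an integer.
Subtree rooted at H contains: C, E, G, H, J
Count = 5

Answer: 5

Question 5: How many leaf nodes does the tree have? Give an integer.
Answer: 4

Derivation:
Leaves (nodes with no children): C, D, G, J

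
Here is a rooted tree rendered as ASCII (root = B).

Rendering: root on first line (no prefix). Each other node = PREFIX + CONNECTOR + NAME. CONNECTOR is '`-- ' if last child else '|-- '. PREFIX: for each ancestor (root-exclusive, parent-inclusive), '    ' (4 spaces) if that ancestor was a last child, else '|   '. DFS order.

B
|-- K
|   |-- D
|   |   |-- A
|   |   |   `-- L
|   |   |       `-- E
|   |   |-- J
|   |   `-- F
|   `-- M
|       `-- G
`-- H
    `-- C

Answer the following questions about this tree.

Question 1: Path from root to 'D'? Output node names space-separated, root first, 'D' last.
Answer: B K D

Derivation:
Walk down from root: B -> K -> D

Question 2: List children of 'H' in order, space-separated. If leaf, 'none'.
Answer: C

Derivation:
Node H's children (from adjacency): C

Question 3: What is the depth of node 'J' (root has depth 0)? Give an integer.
Path from root to J: B -> K -> D -> J
Depth = number of edges = 3

Answer: 3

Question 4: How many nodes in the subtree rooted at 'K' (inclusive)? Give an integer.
Answer: 9

Derivation:
Subtree rooted at K contains: A, D, E, F, G, J, K, L, M
Count = 9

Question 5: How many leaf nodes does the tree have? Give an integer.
Leaves (nodes with no children): C, E, F, G, J

Answer: 5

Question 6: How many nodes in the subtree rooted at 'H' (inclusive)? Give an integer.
Answer: 2

Derivation:
Subtree rooted at H contains: C, H
Count = 2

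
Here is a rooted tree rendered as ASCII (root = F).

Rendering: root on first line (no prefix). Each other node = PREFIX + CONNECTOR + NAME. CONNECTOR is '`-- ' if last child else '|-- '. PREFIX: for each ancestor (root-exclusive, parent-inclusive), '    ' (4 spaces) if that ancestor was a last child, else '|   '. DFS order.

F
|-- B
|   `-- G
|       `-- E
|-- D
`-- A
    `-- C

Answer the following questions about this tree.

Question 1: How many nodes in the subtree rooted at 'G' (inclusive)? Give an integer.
Answer: 2

Derivation:
Subtree rooted at G contains: E, G
Count = 2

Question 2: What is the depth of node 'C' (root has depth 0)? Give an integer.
Answer: 2

Derivation:
Path from root to C: F -> A -> C
Depth = number of edges = 2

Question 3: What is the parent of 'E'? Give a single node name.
Scan adjacency: E appears as child of G

Answer: G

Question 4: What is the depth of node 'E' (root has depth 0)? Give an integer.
Path from root to E: F -> B -> G -> E
Depth = number of edges = 3

Answer: 3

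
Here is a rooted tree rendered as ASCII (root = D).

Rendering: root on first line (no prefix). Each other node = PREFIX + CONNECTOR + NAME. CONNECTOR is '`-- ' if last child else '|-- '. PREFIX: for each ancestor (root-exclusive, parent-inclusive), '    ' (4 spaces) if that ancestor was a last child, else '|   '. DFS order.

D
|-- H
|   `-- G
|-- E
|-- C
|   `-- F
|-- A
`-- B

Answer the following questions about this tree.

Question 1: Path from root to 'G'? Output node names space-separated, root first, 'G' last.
Walk down from root: D -> H -> G

Answer: D H G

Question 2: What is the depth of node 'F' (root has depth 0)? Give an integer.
Path from root to F: D -> C -> F
Depth = number of edges = 2

Answer: 2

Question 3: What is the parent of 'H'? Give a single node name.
Answer: D

Derivation:
Scan adjacency: H appears as child of D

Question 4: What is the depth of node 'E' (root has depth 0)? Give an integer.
Path from root to E: D -> E
Depth = number of edges = 1

Answer: 1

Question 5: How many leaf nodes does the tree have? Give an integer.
Answer: 5

Derivation:
Leaves (nodes with no children): A, B, E, F, G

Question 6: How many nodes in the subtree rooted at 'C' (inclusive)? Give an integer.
Subtree rooted at C contains: C, F
Count = 2

Answer: 2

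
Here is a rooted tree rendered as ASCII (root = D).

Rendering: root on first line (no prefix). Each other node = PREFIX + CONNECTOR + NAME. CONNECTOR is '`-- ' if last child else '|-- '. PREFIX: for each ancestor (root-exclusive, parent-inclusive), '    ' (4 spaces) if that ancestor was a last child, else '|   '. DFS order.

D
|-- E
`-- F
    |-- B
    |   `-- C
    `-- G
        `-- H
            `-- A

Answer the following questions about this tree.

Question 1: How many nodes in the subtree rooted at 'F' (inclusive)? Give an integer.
Answer: 6

Derivation:
Subtree rooted at F contains: A, B, C, F, G, H
Count = 6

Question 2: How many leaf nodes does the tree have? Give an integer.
Answer: 3

Derivation:
Leaves (nodes with no children): A, C, E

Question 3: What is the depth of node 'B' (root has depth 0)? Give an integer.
Path from root to B: D -> F -> B
Depth = number of edges = 2

Answer: 2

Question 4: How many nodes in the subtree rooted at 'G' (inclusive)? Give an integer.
Answer: 3

Derivation:
Subtree rooted at G contains: A, G, H
Count = 3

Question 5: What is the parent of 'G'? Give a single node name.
Scan adjacency: G appears as child of F

Answer: F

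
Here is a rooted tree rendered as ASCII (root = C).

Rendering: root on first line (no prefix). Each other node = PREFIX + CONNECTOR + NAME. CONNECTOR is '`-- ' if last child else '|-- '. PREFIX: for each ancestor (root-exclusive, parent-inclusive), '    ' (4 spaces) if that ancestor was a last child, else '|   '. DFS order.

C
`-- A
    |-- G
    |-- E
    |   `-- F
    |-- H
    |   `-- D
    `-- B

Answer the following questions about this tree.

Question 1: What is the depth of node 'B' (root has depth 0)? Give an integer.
Answer: 2

Derivation:
Path from root to B: C -> A -> B
Depth = number of edges = 2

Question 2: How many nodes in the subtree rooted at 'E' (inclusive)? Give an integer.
Subtree rooted at E contains: E, F
Count = 2

Answer: 2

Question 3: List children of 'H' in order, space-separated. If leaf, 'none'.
Answer: D

Derivation:
Node H's children (from adjacency): D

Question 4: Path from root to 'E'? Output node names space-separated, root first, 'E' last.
Answer: C A E

Derivation:
Walk down from root: C -> A -> E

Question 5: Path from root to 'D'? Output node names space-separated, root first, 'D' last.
Walk down from root: C -> A -> H -> D

Answer: C A H D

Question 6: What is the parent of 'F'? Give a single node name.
Answer: E

Derivation:
Scan adjacency: F appears as child of E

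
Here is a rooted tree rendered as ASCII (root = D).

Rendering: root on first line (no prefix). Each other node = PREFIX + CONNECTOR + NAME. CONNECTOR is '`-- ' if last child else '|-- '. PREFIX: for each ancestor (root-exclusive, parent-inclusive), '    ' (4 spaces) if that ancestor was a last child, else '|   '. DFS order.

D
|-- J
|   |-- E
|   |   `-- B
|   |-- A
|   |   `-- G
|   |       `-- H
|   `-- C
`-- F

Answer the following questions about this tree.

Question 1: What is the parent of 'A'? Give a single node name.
Scan adjacency: A appears as child of J

Answer: J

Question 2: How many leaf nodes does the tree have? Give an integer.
Leaves (nodes with no children): B, C, F, H

Answer: 4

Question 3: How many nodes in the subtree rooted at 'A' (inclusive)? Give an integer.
Answer: 3

Derivation:
Subtree rooted at A contains: A, G, H
Count = 3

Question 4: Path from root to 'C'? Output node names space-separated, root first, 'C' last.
Walk down from root: D -> J -> C

Answer: D J C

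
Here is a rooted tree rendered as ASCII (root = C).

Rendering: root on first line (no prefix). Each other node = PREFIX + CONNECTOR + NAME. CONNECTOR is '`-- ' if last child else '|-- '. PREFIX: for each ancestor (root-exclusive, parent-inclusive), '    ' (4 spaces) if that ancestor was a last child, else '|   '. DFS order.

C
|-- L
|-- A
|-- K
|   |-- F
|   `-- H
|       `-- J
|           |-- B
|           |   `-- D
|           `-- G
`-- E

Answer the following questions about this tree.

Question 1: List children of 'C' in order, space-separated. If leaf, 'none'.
Node C's children (from adjacency): L, A, K, E

Answer: L A K E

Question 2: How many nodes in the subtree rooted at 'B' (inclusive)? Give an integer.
Subtree rooted at B contains: B, D
Count = 2

Answer: 2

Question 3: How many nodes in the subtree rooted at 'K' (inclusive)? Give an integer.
Answer: 7

Derivation:
Subtree rooted at K contains: B, D, F, G, H, J, K
Count = 7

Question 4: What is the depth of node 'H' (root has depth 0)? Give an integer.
Answer: 2

Derivation:
Path from root to H: C -> K -> H
Depth = number of edges = 2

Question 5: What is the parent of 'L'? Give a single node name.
Scan adjacency: L appears as child of C

Answer: C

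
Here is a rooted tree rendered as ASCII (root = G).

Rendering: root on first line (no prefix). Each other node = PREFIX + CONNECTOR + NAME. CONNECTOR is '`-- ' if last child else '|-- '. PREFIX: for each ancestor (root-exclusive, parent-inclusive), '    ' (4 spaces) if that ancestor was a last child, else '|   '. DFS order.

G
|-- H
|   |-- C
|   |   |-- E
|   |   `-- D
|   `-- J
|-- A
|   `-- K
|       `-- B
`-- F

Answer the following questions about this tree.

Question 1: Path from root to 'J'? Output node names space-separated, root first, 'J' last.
Answer: G H J

Derivation:
Walk down from root: G -> H -> J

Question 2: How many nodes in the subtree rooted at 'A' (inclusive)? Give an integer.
Answer: 3

Derivation:
Subtree rooted at A contains: A, B, K
Count = 3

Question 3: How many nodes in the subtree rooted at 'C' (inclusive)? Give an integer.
Answer: 3

Derivation:
Subtree rooted at C contains: C, D, E
Count = 3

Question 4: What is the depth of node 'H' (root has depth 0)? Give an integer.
Answer: 1

Derivation:
Path from root to H: G -> H
Depth = number of edges = 1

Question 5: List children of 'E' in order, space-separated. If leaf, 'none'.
Answer: none

Derivation:
Node E's children (from adjacency): (leaf)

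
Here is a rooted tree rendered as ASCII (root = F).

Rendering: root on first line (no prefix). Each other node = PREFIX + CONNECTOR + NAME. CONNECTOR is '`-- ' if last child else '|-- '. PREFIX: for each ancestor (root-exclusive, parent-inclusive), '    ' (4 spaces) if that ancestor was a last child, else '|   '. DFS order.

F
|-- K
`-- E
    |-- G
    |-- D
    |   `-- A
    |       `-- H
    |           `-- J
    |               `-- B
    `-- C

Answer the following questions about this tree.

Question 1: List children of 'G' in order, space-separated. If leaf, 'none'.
Answer: none

Derivation:
Node G's children (from adjacency): (leaf)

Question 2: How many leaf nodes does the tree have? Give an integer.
Answer: 4

Derivation:
Leaves (nodes with no children): B, C, G, K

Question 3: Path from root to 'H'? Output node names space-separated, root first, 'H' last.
Walk down from root: F -> E -> D -> A -> H

Answer: F E D A H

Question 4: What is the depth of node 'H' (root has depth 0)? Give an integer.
Path from root to H: F -> E -> D -> A -> H
Depth = number of edges = 4

Answer: 4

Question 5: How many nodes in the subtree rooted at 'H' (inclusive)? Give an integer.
Subtree rooted at H contains: B, H, J
Count = 3

Answer: 3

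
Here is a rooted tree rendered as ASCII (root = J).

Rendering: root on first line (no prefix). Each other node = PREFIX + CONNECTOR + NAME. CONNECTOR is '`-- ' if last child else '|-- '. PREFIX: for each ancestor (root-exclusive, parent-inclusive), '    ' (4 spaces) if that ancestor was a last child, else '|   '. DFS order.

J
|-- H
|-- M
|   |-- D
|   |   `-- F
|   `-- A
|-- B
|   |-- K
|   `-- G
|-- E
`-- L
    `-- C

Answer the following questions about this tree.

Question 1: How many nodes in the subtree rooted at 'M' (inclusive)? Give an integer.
Subtree rooted at M contains: A, D, F, M
Count = 4

Answer: 4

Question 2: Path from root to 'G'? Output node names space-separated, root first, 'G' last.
Answer: J B G

Derivation:
Walk down from root: J -> B -> G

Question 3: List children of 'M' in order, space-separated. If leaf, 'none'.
Node M's children (from adjacency): D, A

Answer: D A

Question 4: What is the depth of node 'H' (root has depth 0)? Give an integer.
Answer: 1

Derivation:
Path from root to H: J -> H
Depth = number of edges = 1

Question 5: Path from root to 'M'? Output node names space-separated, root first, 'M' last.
Walk down from root: J -> M

Answer: J M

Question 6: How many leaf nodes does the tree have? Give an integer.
Answer: 7

Derivation:
Leaves (nodes with no children): A, C, E, F, G, H, K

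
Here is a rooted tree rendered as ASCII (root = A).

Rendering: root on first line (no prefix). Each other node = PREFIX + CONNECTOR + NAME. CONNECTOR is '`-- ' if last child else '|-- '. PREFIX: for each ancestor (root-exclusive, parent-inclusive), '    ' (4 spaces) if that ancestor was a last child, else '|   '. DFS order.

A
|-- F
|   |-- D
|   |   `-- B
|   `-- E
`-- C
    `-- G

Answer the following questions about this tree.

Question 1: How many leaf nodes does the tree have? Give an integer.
Answer: 3

Derivation:
Leaves (nodes with no children): B, E, G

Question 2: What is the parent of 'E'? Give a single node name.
Answer: F

Derivation:
Scan adjacency: E appears as child of F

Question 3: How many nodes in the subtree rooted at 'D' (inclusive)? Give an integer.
Subtree rooted at D contains: B, D
Count = 2

Answer: 2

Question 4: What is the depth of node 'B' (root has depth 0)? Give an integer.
Path from root to B: A -> F -> D -> B
Depth = number of edges = 3

Answer: 3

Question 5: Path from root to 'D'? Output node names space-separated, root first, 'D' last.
Answer: A F D

Derivation:
Walk down from root: A -> F -> D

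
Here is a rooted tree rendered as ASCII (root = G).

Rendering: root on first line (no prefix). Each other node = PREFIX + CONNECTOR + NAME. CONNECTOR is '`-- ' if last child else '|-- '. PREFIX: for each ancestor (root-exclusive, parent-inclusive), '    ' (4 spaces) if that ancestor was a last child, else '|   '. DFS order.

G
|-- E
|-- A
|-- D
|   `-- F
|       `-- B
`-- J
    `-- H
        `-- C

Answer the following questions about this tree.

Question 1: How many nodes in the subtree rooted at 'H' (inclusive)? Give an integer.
Subtree rooted at H contains: C, H
Count = 2

Answer: 2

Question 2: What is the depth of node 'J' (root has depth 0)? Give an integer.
Answer: 1

Derivation:
Path from root to J: G -> J
Depth = number of edges = 1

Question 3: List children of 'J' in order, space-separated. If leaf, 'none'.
Node J's children (from adjacency): H

Answer: H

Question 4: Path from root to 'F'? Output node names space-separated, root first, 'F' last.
Answer: G D F

Derivation:
Walk down from root: G -> D -> F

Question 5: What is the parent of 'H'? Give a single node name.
Scan adjacency: H appears as child of J

Answer: J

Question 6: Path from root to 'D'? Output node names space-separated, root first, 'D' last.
Answer: G D

Derivation:
Walk down from root: G -> D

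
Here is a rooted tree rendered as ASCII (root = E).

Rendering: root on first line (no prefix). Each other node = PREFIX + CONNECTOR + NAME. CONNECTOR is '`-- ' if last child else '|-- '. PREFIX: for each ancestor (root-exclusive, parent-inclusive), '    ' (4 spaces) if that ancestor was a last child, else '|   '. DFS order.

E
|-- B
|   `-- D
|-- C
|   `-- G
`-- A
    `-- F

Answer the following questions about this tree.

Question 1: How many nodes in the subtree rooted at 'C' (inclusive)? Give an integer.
Answer: 2

Derivation:
Subtree rooted at C contains: C, G
Count = 2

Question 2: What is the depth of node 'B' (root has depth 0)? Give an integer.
Answer: 1

Derivation:
Path from root to B: E -> B
Depth = number of edges = 1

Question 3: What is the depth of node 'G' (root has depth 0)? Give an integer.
Answer: 2

Derivation:
Path from root to G: E -> C -> G
Depth = number of edges = 2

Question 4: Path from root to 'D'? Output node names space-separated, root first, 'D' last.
Answer: E B D

Derivation:
Walk down from root: E -> B -> D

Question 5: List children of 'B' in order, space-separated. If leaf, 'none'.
Node B's children (from adjacency): D

Answer: D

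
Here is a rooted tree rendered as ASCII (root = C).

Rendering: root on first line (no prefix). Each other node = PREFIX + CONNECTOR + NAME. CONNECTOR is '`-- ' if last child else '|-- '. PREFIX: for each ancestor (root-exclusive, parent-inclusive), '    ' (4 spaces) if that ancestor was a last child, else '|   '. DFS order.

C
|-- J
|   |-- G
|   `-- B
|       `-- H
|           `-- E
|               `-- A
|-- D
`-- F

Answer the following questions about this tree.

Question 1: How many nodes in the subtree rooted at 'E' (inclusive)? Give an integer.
Answer: 2

Derivation:
Subtree rooted at E contains: A, E
Count = 2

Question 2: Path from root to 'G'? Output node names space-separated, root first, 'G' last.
Answer: C J G

Derivation:
Walk down from root: C -> J -> G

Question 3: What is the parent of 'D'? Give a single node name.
Answer: C

Derivation:
Scan adjacency: D appears as child of C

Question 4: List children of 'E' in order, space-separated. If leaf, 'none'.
Answer: A

Derivation:
Node E's children (from adjacency): A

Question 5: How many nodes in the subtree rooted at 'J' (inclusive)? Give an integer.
Answer: 6

Derivation:
Subtree rooted at J contains: A, B, E, G, H, J
Count = 6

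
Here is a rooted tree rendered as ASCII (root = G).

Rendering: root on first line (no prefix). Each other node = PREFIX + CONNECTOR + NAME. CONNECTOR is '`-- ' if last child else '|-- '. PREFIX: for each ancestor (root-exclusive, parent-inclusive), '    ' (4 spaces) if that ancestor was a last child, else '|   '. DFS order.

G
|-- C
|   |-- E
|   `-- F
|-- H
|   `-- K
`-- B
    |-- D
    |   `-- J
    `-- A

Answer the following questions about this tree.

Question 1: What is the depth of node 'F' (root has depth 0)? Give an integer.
Path from root to F: G -> C -> F
Depth = number of edges = 2

Answer: 2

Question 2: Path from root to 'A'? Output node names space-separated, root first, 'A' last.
Walk down from root: G -> B -> A

Answer: G B A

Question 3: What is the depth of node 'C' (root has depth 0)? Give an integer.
Path from root to C: G -> C
Depth = number of edges = 1

Answer: 1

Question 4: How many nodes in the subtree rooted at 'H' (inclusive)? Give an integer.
Answer: 2

Derivation:
Subtree rooted at H contains: H, K
Count = 2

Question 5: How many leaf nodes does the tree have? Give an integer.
Answer: 5

Derivation:
Leaves (nodes with no children): A, E, F, J, K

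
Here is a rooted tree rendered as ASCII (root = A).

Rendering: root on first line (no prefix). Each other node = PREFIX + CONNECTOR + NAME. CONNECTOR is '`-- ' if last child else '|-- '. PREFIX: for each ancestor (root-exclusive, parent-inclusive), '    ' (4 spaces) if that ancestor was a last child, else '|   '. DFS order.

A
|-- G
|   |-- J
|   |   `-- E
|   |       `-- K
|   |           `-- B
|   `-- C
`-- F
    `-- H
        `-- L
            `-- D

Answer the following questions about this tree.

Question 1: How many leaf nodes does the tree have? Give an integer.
Answer: 3

Derivation:
Leaves (nodes with no children): B, C, D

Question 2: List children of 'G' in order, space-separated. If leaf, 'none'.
Node G's children (from adjacency): J, C

Answer: J C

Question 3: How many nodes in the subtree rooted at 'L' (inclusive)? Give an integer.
Subtree rooted at L contains: D, L
Count = 2

Answer: 2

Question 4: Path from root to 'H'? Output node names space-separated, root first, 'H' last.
Answer: A F H

Derivation:
Walk down from root: A -> F -> H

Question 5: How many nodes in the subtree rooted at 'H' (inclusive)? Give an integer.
Answer: 3

Derivation:
Subtree rooted at H contains: D, H, L
Count = 3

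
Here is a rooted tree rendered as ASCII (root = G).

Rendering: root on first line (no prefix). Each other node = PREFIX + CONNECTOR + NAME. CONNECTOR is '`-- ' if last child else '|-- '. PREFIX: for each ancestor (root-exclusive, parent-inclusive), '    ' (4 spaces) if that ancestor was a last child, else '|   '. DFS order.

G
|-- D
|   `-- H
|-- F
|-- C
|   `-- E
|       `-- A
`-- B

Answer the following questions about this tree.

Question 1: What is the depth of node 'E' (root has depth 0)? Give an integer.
Path from root to E: G -> C -> E
Depth = number of edges = 2

Answer: 2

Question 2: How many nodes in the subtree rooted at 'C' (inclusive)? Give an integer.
Answer: 3

Derivation:
Subtree rooted at C contains: A, C, E
Count = 3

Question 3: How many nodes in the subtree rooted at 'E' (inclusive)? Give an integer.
Subtree rooted at E contains: A, E
Count = 2

Answer: 2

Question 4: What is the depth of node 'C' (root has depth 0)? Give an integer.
Path from root to C: G -> C
Depth = number of edges = 1

Answer: 1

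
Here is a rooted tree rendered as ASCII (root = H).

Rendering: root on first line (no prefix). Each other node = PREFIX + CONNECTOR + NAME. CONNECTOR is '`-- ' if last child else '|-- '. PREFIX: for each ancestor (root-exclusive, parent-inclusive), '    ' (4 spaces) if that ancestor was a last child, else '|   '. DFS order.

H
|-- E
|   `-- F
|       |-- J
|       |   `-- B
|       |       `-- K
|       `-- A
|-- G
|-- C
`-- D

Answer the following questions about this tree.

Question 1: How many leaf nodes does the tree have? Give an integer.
Leaves (nodes with no children): A, C, D, G, K

Answer: 5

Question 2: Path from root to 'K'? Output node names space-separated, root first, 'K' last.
Walk down from root: H -> E -> F -> J -> B -> K

Answer: H E F J B K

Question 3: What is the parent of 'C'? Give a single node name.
Answer: H

Derivation:
Scan adjacency: C appears as child of H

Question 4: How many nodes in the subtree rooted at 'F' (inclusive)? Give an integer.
Subtree rooted at F contains: A, B, F, J, K
Count = 5

Answer: 5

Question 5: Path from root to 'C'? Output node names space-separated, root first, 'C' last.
Answer: H C

Derivation:
Walk down from root: H -> C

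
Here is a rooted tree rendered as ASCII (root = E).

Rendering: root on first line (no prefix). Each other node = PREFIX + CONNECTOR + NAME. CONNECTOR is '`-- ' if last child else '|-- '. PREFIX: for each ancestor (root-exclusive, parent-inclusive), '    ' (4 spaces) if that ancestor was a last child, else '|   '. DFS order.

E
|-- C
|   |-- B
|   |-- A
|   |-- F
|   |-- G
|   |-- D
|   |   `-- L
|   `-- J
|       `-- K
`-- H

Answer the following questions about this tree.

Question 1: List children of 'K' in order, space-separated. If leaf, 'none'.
Node K's children (from adjacency): (leaf)

Answer: none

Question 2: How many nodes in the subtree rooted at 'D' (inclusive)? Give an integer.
Subtree rooted at D contains: D, L
Count = 2

Answer: 2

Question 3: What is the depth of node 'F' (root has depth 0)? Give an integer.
Answer: 2

Derivation:
Path from root to F: E -> C -> F
Depth = number of edges = 2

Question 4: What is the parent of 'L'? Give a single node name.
Answer: D

Derivation:
Scan adjacency: L appears as child of D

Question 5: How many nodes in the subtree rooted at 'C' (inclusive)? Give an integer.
Subtree rooted at C contains: A, B, C, D, F, G, J, K, L
Count = 9

Answer: 9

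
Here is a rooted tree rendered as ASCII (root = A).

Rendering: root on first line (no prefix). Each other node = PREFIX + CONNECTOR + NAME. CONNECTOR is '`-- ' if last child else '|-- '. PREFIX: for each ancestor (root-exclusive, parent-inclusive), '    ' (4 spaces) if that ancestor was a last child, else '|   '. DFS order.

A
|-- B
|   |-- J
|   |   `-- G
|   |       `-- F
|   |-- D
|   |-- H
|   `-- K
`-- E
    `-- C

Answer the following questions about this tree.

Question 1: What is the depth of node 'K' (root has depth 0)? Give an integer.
Answer: 2

Derivation:
Path from root to K: A -> B -> K
Depth = number of edges = 2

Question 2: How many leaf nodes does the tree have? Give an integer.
Leaves (nodes with no children): C, D, F, H, K

Answer: 5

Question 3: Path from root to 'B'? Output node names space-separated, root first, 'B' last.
Answer: A B

Derivation:
Walk down from root: A -> B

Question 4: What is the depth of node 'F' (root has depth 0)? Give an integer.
Answer: 4

Derivation:
Path from root to F: A -> B -> J -> G -> F
Depth = number of edges = 4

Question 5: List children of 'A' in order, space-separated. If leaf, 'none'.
Node A's children (from adjacency): B, E

Answer: B E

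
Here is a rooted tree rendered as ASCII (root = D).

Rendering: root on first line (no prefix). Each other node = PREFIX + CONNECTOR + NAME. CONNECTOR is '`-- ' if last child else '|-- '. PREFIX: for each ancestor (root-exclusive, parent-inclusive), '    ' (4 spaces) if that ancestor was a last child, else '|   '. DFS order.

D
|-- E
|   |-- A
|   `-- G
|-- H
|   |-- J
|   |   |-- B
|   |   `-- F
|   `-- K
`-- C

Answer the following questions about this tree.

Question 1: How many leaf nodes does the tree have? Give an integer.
Answer: 6

Derivation:
Leaves (nodes with no children): A, B, C, F, G, K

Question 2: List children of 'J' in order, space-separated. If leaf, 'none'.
Node J's children (from adjacency): B, F

Answer: B F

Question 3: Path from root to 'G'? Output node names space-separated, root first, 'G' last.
Answer: D E G

Derivation:
Walk down from root: D -> E -> G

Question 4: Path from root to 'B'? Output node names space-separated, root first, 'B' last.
Answer: D H J B

Derivation:
Walk down from root: D -> H -> J -> B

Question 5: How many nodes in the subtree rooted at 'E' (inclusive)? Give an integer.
Subtree rooted at E contains: A, E, G
Count = 3

Answer: 3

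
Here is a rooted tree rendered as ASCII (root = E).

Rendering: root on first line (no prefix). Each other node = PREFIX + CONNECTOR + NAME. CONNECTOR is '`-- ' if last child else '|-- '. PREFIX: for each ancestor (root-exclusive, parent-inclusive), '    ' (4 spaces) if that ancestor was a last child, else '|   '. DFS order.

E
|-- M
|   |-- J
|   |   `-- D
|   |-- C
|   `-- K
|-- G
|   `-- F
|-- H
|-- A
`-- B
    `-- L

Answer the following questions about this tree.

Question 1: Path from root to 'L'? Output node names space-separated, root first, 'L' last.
Answer: E B L

Derivation:
Walk down from root: E -> B -> L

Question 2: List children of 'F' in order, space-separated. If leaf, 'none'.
Node F's children (from adjacency): (leaf)

Answer: none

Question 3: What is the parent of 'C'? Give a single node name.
Answer: M

Derivation:
Scan adjacency: C appears as child of M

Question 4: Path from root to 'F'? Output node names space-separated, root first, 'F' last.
Walk down from root: E -> G -> F

Answer: E G F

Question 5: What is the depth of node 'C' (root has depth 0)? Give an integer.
Path from root to C: E -> M -> C
Depth = number of edges = 2

Answer: 2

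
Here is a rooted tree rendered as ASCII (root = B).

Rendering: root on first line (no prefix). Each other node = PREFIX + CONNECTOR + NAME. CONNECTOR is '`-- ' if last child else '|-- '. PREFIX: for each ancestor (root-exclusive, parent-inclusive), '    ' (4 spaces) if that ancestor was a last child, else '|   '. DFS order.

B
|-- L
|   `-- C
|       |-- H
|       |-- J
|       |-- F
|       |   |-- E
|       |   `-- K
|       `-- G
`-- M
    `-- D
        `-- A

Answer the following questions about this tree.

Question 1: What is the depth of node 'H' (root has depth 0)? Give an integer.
Path from root to H: B -> L -> C -> H
Depth = number of edges = 3

Answer: 3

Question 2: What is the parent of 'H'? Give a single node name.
Scan adjacency: H appears as child of C

Answer: C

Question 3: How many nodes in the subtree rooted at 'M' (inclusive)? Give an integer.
Answer: 3

Derivation:
Subtree rooted at M contains: A, D, M
Count = 3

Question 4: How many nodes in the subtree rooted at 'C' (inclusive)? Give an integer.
Answer: 7

Derivation:
Subtree rooted at C contains: C, E, F, G, H, J, K
Count = 7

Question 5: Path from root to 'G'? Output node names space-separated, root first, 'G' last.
Answer: B L C G

Derivation:
Walk down from root: B -> L -> C -> G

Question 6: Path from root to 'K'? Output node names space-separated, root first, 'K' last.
Answer: B L C F K

Derivation:
Walk down from root: B -> L -> C -> F -> K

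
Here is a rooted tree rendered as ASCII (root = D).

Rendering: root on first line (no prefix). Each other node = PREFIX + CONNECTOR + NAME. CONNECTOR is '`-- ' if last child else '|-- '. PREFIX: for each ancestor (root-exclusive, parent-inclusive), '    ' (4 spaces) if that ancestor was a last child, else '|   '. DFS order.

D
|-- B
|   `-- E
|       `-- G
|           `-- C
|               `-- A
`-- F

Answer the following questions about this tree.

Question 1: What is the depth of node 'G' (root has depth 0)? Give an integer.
Answer: 3

Derivation:
Path from root to G: D -> B -> E -> G
Depth = number of edges = 3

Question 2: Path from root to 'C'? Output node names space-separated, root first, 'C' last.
Answer: D B E G C

Derivation:
Walk down from root: D -> B -> E -> G -> C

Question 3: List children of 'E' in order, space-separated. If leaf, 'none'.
Node E's children (from adjacency): G

Answer: G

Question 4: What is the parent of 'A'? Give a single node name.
Answer: C

Derivation:
Scan adjacency: A appears as child of C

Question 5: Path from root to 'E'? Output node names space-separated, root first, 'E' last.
Walk down from root: D -> B -> E

Answer: D B E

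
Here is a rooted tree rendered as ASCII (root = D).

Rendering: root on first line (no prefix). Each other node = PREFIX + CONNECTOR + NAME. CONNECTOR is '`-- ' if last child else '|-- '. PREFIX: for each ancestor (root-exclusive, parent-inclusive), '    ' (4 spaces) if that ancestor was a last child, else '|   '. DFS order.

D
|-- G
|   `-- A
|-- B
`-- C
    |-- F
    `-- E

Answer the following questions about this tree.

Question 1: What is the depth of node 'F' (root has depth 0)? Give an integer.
Path from root to F: D -> C -> F
Depth = number of edges = 2

Answer: 2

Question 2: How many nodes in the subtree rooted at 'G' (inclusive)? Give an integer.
Answer: 2

Derivation:
Subtree rooted at G contains: A, G
Count = 2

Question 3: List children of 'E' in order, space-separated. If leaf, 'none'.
Answer: none

Derivation:
Node E's children (from adjacency): (leaf)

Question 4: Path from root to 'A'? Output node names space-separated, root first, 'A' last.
Walk down from root: D -> G -> A

Answer: D G A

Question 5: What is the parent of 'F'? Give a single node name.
Scan adjacency: F appears as child of C

Answer: C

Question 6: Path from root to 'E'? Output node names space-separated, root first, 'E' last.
Answer: D C E

Derivation:
Walk down from root: D -> C -> E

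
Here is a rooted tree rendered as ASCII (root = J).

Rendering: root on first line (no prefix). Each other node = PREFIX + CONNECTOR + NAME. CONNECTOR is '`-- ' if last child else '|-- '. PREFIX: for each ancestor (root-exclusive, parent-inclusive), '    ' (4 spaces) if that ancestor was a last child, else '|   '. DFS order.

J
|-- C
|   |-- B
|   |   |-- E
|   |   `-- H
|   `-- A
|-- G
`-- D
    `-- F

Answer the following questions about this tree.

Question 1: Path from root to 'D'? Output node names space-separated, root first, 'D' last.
Answer: J D

Derivation:
Walk down from root: J -> D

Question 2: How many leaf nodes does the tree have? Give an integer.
Answer: 5

Derivation:
Leaves (nodes with no children): A, E, F, G, H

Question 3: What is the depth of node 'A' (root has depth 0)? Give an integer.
Answer: 2

Derivation:
Path from root to A: J -> C -> A
Depth = number of edges = 2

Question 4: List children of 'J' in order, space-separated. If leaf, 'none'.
Answer: C G D

Derivation:
Node J's children (from adjacency): C, G, D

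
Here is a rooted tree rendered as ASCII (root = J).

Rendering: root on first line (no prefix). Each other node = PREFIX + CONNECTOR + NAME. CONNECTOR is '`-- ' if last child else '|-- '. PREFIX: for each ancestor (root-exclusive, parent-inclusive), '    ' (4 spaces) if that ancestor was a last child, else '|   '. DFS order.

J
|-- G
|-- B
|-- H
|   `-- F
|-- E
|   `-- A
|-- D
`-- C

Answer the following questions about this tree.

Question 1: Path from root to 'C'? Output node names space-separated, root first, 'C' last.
Walk down from root: J -> C

Answer: J C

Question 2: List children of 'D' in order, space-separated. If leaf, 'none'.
Answer: none

Derivation:
Node D's children (from adjacency): (leaf)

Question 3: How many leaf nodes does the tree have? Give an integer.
Leaves (nodes with no children): A, B, C, D, F, G

Answer: 6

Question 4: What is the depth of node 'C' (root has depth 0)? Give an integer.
Path from root to C: J -> C
Depth = number of edges = 1

Answer: 1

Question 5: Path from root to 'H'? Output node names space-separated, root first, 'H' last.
Answer: J H

Derivation:
Walk down from root: J -> H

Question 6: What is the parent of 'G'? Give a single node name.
Answer: J

Derivation:
Scan adjacency: G appears as child of J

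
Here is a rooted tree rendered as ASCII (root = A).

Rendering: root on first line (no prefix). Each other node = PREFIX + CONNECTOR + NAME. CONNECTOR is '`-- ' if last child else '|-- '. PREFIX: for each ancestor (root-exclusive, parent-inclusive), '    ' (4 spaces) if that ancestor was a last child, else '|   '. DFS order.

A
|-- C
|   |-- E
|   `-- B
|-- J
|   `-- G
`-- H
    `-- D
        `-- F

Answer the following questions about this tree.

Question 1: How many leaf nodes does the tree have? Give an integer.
Answer: 4

Derivation:
Leaves (nodes with no children): B, E, F, G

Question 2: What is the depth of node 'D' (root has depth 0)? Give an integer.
Path from root to D: A -> H -> D
Depth = number of edges = 2

Answer: 2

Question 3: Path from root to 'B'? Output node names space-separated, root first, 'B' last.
Answer: A C B

Derivation:
Walk down from root: A -> C -> B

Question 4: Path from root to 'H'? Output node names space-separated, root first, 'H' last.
Answer: A H

Derivation:
Walk down from root: A -> H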